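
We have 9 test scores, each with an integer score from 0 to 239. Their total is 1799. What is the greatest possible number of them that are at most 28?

1

Each value at 28 or below falls at least 239 − 28 = 211 short of the ceiling 239.
The ceiling total is 9 × 239 = 2151, and we need 1799, so at most ⌊(2151 − 1799)/211⌋ = 1 can be that low.
k = 1 is achieved by 1 value at 28 and 8 at 239, total 1940; lower one of the 239's by 141 (still > 28) to reach 1799.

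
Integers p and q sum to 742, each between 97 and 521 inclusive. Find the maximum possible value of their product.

With p + q fixed, pq peaks when the two are closest together.
Taking p = 371 and q = 371 (both in [97, 521]) gives pq = 137641.

137641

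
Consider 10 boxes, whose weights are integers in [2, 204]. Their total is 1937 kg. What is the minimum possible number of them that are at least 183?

Each value short of 183 is at most 182, costing at least 204 − 182 = 22 against the maximum total of 2040.
We can afford to lose at most 2040 − 1937 = 103, so at most ⌊103/22⌋ = 4 fall short, and at least 6 are ≥ 183.
Exactly 6 works: 6 values at 204 and 4 at 182 total 1952; lower one of the high values by 15 (still ≥ 183) to hit 1937.

6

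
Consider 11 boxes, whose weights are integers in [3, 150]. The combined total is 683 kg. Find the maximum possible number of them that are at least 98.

If k of the values are ≥ 98, the total is ≥ 98k + 3(11 − k).
Setting 98k + 3(11 − k) ≤ 683 gives 95k ≤ 650, so k ≤ 6.
k = 6 is achieved by 6 values at 98 and 5 at 3, total 603; add 80 to one value (staying below 98) to reach 683.

6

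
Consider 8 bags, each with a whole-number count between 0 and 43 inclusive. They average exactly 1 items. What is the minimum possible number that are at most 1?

4

The total is 8 × 1 = 8.
Each value above 1 is at least 2, contributing at least 2 − 0 = 2 above the floor 0.
The sum exceeds the floor total 0 by 8, so at most ⌊8/2⌋ = 4 exceed 1, and at least 4 are ≤ 1.
Exactly 4 works: 4 values at 0 and 4 at 2 total 8.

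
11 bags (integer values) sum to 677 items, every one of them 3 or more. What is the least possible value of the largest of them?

Some value must be at least ⌈677/11⌉ = 62, since 11 × 61 = 671 < 677.
Achievable: 6 of them at 62 and 5 at 61 total 677.

62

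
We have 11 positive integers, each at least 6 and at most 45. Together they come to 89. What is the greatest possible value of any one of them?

Maximizing one value means minimizing the remaining 10.
The other 10 contribute at least 10 × 6 = 60, leaving at most 89 − 60 = 29.
Since 29 ≤ 45, this is achievable: one at 29 and 10 at 6.

29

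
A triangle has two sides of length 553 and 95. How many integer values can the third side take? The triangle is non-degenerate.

189

The triangle inequality gives |553 − 95| < c < 553 + 95, i.e. 458 < c < 648.
So c can be any integer from 459 to 647: 189 values.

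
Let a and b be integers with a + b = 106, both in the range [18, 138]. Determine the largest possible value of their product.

With a + b fixed, ab peaks when the two are closest together.
Taking a = 53 and b = 53 (both in [18, 138]) gives ab = 2809.

2809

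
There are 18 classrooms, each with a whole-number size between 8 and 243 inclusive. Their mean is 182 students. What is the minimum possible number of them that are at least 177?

2

The total is 18 × 182 = 3276.
If only k of them are at least 177, the other 18 − k are at most 176, so the total is at most k·243 + (18 − k)·176.
This must reach 3276, so k·243 + (18 − k)·176 ≥ 3276, giving k ≥ 2.
Exactly 2 works: 2 values at 243 and 16 at 176 total 3302; lower one of the high values by 26 (still ≥ 177) to hit 3276.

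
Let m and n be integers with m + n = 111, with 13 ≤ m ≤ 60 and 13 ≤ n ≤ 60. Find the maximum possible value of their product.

For a fixed sum, the product mn is largest when m and n are as close as possible.
Taking m = 55 and n = 56 (both in [13, 60]) gives mn = 3080.

3080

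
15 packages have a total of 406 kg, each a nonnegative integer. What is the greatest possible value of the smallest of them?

27

The 15 values sum to 406, so their minimum is at most ⌊406/15⌋ = 27.
Achievable: 14 of them at 27 and 1 at 28 total 406.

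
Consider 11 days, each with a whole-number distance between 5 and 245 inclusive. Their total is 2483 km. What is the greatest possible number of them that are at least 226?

10

Suppose k of them are at least 226. Those contribute at least 226 each and the other 11 − k at least 5 each.
So the total is at least 226k + 5(11 − k) = 55 + 221k. This must be ≤ 2483, giving k ≤ 10.
k = 10 is achieved by 10 values at 226 and 1 at 5, total 2265; add 218 to one value (staying below 226) to reach 2483.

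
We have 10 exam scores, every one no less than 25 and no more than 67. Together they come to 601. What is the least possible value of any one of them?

Minimizing one value means maximizing the remaining 9.
The other 9 can take up 9 × 67 = 603 ≥ 601 − 25, so one score can sit at its floor of 25.
Achievable: one at 25 and the other 9 totalling 576, which fits since 9 × 25 ≤ 576 ≤ 9 × 67.

25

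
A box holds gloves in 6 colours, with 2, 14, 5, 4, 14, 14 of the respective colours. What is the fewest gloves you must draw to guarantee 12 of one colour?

In the worst case you take as many as possible of each colour without reaching 12: 2 + 11 + 5 + 4 + 11 + 11 = 44.
The next one must give 12 of some colour, so 44 + 1 = 45.

45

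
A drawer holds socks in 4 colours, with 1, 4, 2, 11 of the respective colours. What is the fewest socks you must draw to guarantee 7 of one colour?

In the worst case you take as many as possible of each colour without reaching 7: 1 + 4 + 2 + 6 = 13.
The next one must give 7 of some colour, so 13 + 1 = 14.

14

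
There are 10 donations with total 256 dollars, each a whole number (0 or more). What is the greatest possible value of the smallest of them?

If every one of the 10 were at least 26, the total would be at least 10 × 26 = 260 > 256.
Taking 4 copies of 25 and 6 copies of 26 gives exactly 256, so 25 is attained.

25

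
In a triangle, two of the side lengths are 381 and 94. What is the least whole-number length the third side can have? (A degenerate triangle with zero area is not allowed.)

The third side must exceed |381 − 94| = 287.
The smallest integer above 287 is 288.

288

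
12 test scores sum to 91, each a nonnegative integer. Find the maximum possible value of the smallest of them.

7

The 12 values sum to 91, so their minimum is at most ⌊91/12⌋ = 7.
Achievable: 5 of them at 7 and 7 at 8 total 91.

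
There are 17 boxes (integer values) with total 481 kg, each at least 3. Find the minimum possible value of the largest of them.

The 17 values sum to 481, so their maximum is at least ⌈481/17⌉ = 29.
Equality holds with 5 values of 29 and 12 values of 28.

29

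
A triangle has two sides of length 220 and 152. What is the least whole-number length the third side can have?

69

The third side must exceed |220 − 152| = 68.
The smallest integer above 68 is 69.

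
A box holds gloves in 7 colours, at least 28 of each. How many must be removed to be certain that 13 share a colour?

In the worst case you draw 12 of each of the 7 colours: 7 × 12 = 84.
One more forces 13 of some colour, so 84 + 1 = 85.

85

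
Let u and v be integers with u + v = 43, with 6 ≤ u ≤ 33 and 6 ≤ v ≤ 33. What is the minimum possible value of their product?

uv = u(43 − u) is concave in u, so over [10, 33] it is minimized at an endpoint.
At the endpoint u = 10, v = 43 − 10 = 33, so uv = 10 × 33 = 330.

330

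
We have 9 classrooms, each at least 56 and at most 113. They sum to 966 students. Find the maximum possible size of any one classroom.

113

Maximizing one value means minimizing the remaining 8.
The other 8 contribute at least 8 × 56 = 448, leaving at most 966 − 448 = 518.
But each classroom is capped at 113, so the maximum is 113.
Achievable: one at 113 and the other 8 totalling 853, which fits since 8 × 56 ≤ 853 ≤ 8 × 113.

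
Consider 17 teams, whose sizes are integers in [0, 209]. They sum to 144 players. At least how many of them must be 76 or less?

Each value above 76 is at least 77, contributing at least 77 − 0 = 77 above the floor 0.
The sum exceeds the floor total 0 by 144, so at most ⌊144/77⌋ = 1 exceed 76, and at least 16 are ≤ 76.
Exactly 16 works: 16 values at 0 and 1 at 77 total 77; raise one of the low values by 67 (still ≤ 76) to hit 144.

16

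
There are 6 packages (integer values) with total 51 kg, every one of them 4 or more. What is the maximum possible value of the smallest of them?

8

If every one of the 6 were at least 9, the total would be at least 6 × 9 = 54 > 51.
Taking 3 copies of 8 and 3 copies of 9 gives exactly 51, so 8 is attained.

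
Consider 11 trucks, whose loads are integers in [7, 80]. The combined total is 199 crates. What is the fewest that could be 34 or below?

7

Let j be the number exceeding 34. Then the total is ≥ 35·j + 7·(11 − j) = 77 + 28j.
So 28j ≤ 122 and j ≤ 4; hence at least 11 − 4 = 7 are ≤ 34.
Exactly 7 works: 7 values at 7 and 4 at 35 total 189; raise one of the low values by 10 (still ≤ 34) to hit 199.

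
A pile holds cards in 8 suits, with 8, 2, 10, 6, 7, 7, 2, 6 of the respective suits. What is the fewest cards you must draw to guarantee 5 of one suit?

In the worst case you take as many as possible of each suit without reaching 5: 4 + 2 + 4 + 4 + 4 + 4 + 2 + 4 = 28.
The next one must give 5 of some suit, so 28 + 1 = 29.

29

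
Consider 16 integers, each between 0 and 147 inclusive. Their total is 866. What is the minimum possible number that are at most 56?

Let j be the number exceeding 56. Then the total is ≥ 57·j + 0·(16 − j) = 0 + 57j.
So 57j ≤ 866 and j ≤ 15; hence at least 16 − 15 = 1 are ≤ 56.
Exactly 1 works: 1 value at 0 and 15 at 57 total 855; raise one of the low values by 11 (still ≤ 56) to hit 866.

1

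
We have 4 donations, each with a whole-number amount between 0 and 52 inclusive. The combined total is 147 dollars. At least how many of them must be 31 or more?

Suppose at most 4 − j of them reach 31; then j values are ≤ 30 and the rest ≤ 52.
The total is then ≤ 30·j + 52·(4 − j) = 208 − 22j. For this to be ≥ 147 we need j ≤ 2, so at least 4 − 2 = 2 must reach 31.
Exactly 2 works: 2 values at 52 and 2 at 30 total 164; lower one of the high values by 17 (still ≥ 31) to hit 147.

2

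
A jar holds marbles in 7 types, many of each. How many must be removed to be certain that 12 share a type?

78

You could draw 11 of every type without reaching 12 of any — 77 in all.
One more forces 12 of some type, so 77 + 1 = 78.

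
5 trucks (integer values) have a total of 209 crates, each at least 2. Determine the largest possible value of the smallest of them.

41

If every one of the 5 were at least 42, the total would be at least 5 × 42 = 210 > 209.
Taking 1 copy of 41 and 4 copies of 42 gives exactly 209, so 41 is attained.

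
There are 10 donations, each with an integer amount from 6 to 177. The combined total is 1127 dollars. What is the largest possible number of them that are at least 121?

9

If k of the values are ≥ 121, the total is ≥ 121k + 6(10 − k).
Setting 121k + 6(10 − k) ≤ 1127 gives 115k ≤ 1067, so k ≤ 9.
k = 9 is achieved by 9 values at 121 and 1 at 6, total 1095; add 32 to one value (staying below 121) to reach 1127.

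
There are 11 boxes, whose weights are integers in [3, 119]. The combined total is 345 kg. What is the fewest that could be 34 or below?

If only k of them are at most 34, the other 11 − k are at least 35, so the total is at least (11 − k)·35 + k·3.
This is ≤ 345, so (11 − k)·35 + 3k ≤ 345, which gives k ≥ 2.
Exactly 2 works: 2 values at 3 and 9 at 35 total 321; raise one of the low values by 24 (still ≤ 34) to hit 345.

2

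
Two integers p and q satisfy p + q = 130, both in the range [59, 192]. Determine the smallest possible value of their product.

Since p + q is fixed, pushing one of them to its bound minimizes the product.
The extreme feasible split is p = 59, q = 71, giving pq = 4189.

4189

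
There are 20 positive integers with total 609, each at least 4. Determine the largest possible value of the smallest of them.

If every one of the 20 were at least 31, the total would be at least 20 × 31 = 620 > 609.
Equality holds with 11 values of 30 and 9 values of 31.

30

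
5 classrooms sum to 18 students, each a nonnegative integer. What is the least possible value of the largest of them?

4

The 5 values sum to 18, so their maximum is at least ⌈18/5⌉ = 4.
Achievable: 3 of them at 4 and 2 at 3 total 18.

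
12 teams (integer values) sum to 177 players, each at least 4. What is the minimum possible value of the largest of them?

15

If every one of the 12 were at most 14, the total would be at most 12 × 14 = 168 < 177.
Taking 3 copies of 14 and 9 copies of 15 gives exactly 177, so 15 is attained.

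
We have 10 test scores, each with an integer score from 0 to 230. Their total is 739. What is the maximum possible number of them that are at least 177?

With k values at 177 or above and the rest at least 0, the sum is at least 0 + 177k.
Since the sum is 739, we need 177k ≤ 739, i.e. k ≤ 4.
k = 4 is achieved by 4 values at 177 and 6 at 0, total 708; add 31 to one value (staying below 177) to reach 739.

4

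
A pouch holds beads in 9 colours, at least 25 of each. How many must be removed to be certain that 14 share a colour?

In the worst case you draw 13 of each of the 9 colours: 9 × 13 = 117.
One more forces 14 of some colour, so 117 + 1 = 118.

118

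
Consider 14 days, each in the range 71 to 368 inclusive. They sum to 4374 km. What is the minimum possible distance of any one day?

To make one day as small as possible, make the other 13 as large as possible.
The other 13 can take up 13 × 368 = 4784 ≥ 4374 − 71, so one day can sit at its floor of 71.
Achievable: one at 71 and the other 13 totalling 4303, which fits since 13 × 71 ≤ 4303 ≤ 13 × 368.

71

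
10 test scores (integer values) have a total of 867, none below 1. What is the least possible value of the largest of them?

Some value must be at least ⌈867/10⌉ = 87, since 10 × 86 = 860 < 867.
Taking 3 copies of 86 and 7 copies of 87 gives exactly 867, so 87 is attained.

87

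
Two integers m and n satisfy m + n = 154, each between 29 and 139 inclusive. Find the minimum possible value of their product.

3625

mn = m(154 − m) is concave in m, so over [29, 125] it is minimized at an endpoint.
At the endpoint m = 29, n = 154 − 29 = 125, so mn = 29 × 125 = 3625.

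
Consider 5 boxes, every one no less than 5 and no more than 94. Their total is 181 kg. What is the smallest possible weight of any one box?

To make one box as small as possible, make the other 4 as large as possible.
The other 4 can take up 4 × 94 = 376 ≥ 181 − 5, so one box can sit at its floor of 5.
Achievable: one at 5 and the other 4 totalling 176, which fits since 4 × 5 ≤ 176 ≤ 4 × 94.

5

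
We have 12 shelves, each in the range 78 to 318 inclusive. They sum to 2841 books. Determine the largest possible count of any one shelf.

Maximizing one value means minimizing the remaining 11.
The other 11 contribute at least 11 × 78 = 858, leaving at most 2841 − 858 = 1983.
But each shelf is capped at 318, so the maximum is 318.
Achievable: one at 318 and the other 11 totalling 2523, which fits since 11 × 78 ≤ 2523 ≤ 11 × 318.

318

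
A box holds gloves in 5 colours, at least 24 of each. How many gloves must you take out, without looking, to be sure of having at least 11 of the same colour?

You could draw 10 of every colour without reaching 11 of any — 50 in all.
One more forces 11 of some colour, so 50 + 1 = 51.

51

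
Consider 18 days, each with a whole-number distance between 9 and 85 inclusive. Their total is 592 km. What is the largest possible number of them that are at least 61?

If k of the values are ≥ 61, the total is ≥ 61k + 9(18 − k).
Setting 61k + 9(18 − k) ≤ 592 gives 52k ≤ 430, so k ≤ 8.
k = 8 is achieved by 8 values at 61 and 10 at 9, total 578; add 14 to one value (staying below 61) to reach 592.

8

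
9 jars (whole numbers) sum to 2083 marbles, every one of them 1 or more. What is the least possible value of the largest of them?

If every one of the 9 were at most 231, the total would be at most 9 × 231 = 2079 < 2083.
Taking 5 copies of 231 and 4 copies of 232 gives exactly 2083, so 232 is attained.

232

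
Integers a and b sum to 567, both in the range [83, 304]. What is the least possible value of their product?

79952

For a fixed sum, ab is smallest when a and b are as far apart as possible.
At the endpoint a = 263, b = 567 − 263 = 304, so ab = 263 × 304 = 79952.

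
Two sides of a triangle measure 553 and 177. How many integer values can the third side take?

353

The triangle inequality gives |553 − 177| < c < 553 + 177, i.e. 376 < c < 730.
So c can be any integer from 377 to 729: 353 values.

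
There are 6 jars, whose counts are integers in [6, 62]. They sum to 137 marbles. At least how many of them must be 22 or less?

Each value above 22 is at least 23, contributing at least 23 − 6 = 17 above the floor 6.
The sum exceeds the floor total 36 by 101, so at most ⌊101/17⌋ = 5 exceed 22, and at least 1 are ≤ 22.
Exactly 1 works: 1 value at 6 and 5 at 23 total 121; raise one of the low values by 16 (still ≤ 22) to hit 137.

1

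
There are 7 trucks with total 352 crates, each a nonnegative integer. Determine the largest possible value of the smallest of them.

50

The 7 values sum to 352, so their minimum is at most ⌊352/7⌋ = 50.
Equality holds with 5 values of 50 and 2 values of 51.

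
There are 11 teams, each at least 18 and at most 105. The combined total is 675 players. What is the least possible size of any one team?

Minimizing one value means maximizing the remaining 10.
The other 10 can take up 10 × 105 = 1050 ≥ 675 − 18, so one team can sit at its floor of 18.
Achievable: one at 18 and the other 10 totalling 657, which fits since 10 × 18 ≤ 657 ≤ 10 × 105.

18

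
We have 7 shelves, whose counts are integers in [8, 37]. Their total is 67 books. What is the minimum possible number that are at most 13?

6

Let j be the number exceeding 13. Then the total is ≥ 14·j + 8·(7 − j) = 56 + 6j.
So 6j ≤ 11 and j ≤ 1; hence at least 7 − 1 = 6 are ≤ 13.
Exactly 6 works: 6 values at 8 and 1 at 14 total 62; raise one of the low values by 5 (still ≤ 13) to hit 67.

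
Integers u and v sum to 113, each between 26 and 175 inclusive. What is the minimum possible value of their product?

uv = u(113 − u) is concave in u, so over [26, 87] it is minimized at an endpoint.
The extreme feasible split is u = 26, v = 87, giving uv = 2262.

2262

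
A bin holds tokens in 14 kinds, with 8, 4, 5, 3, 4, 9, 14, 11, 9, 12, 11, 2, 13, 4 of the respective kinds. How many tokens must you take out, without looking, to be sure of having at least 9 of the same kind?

87

In the worst case you take as many as possible of each kind without reaching 9: 8 + 4 + 5 + 3 + 4 + 8 + 8 + 8 + 8 + 8 + 8 + 2 + 8 + 4 = 86.
The next one must give 9 of some kind, so 86 + 1 = 87.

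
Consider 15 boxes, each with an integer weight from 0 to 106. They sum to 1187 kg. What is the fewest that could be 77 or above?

2

If only k of them are at least 77, the other 15 − k are at most 76, so the total is at most k·106 + (15 − k)·76.
This must reach 1187, so k·106 + (15 − k)·76 ≥ 1187, giving k ≥ 2.
Exactly 2 works: 2 values at 106 and 13 at 76 total 1200; lower one of the high values by 13 (still ≥ 77) to hit 1187.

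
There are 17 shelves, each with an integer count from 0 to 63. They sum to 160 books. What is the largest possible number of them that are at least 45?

3

Suppose k of them are at least 45. Those contribute at least 45 each and the other 17 − k at least 0 each.
So the total is at least 45k + 0(17 − k) = 0 + 45k. This must be ≤ 160, giving k ≤ 3.
k = 3 is achieved by 3 values at 45 and 14 at 0, total 135; add 25 to one value (staying below 45) to reach 160.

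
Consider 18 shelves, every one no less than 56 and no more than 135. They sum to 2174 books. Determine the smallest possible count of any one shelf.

56

Minimizing one value means maximizing the remaining 17.
The other 17 can take up 17 × 135 = 2295 ≥ 2174 − 56, so one shelf can sit at its floor of 56.
Achievable: one at 56 and the other 17 totalling 2118, which fits since 17 × 56 ≤ 2118 ≤ 17 × 135.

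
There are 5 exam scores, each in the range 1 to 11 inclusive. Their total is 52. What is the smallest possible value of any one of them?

8

Minimizing one value means maximizing the remaining 4.
The other 4 contribute at most 4 × 11 = 44, leaving at least 52 − 44 = 8.
Since 8 ≥ 1, this is achievable: one at 8 and 4 at 11.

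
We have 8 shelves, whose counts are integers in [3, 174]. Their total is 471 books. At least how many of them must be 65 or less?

1

Let j be the number exceeding 65. Then the total is ≥ 66·j + 3·(8 − j) = 24 + 63j.
So 63j ≤ 447 and j ≤ 7; hence at least 8 − 7 = 1 are ≤ 65.
Exactly 1 works: 1 value at 3 and 7 at 66 total 465; raise one of the low values by 6 (still ≤ 65) to hit 471.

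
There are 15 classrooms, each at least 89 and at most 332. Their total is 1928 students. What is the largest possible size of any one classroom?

To make one classroom as large as possible, make the other 14 as small as possible.
The other 14 contribute at least 14 × 89 = 1246, leaving at most 1928 − 1246 = 682.
But each classroom is capped at 332, so the maximum is 332.
Achievable: one at 332 and the other 14 totalling 1596, which fits since 14 × 89 ≤ 1596 ≤ 14 × 332.

332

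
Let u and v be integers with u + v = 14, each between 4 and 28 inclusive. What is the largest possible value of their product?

With u + v fixed, uv peaks when the two are closest together.
Taking u = 7 and v = 7 (both in [4, 28]) gives uv = 49.

49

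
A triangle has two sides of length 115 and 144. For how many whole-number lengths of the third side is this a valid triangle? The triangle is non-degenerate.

The triangle inequality gives |115 − 144| < c < 115 + 144, i.e. 29 < c < 259.
So c can be any integer from 30 to 258: 229 values.

229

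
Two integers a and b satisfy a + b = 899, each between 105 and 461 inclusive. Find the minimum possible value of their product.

For a fixed sum, ab is smallest when a and b are as far apart as possible.
At the endpoint a = 438, b = 899 − 438 = 461, so ab = 438 × 461 = 201918.

201918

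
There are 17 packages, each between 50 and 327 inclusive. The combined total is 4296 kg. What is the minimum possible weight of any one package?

50

Minimizing one value means maximizing the remaining 16.
The other 16 can take up 16 × 327 = 5232 ≥ 4296 − 50, so one package can sit at its floor of 50.
Achievable: one at 50 and the other 16 totalling 4246, which fits since 16 × 50 ≤ 4246 ≤ 16 × 327.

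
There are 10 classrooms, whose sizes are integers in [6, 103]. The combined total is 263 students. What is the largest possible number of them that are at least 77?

If k of the values are ≥ 77, the total is ≥ 77k + 6(10 − k).
Setting 77k + 6(10 − k) ≤ 263 gives 71k ≤ 203, so k ≤ 2.
k = 2 is achieved by 2 values at 77 and 8 at 6, total 202; add 61 to one value (staying below 77) to reach 263.

2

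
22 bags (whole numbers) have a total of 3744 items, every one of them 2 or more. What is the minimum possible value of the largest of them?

171

If every one of the 22 were at most 170, the total would be at most 22 × 170 = 3740 < 3744.
Equality holds with 4 values of 171 and 18 values of 170.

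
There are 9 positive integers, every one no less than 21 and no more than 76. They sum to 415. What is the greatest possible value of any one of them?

Maximizing one value means minimizing the remaining 8.
The other 8 contribute at least 8 × 21 = 168, leaving at most 415 − 168 = 247.
But each integer is capped at 76, so the maximum is 76.
Achievable: one at 76 and the other 8 totalling 339, which fits since 8 × 21 ≤ 339 ≤ 8 × 76.

76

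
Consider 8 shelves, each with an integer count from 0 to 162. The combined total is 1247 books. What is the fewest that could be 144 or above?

6

If only k of them are at least 144, the other 8 − k are at most 143, so the total is at most k·162 + (8 − k)·143.
This must reach 1247, so k·162 + (8 − k)·143 ≥ 1247, giving k ≥ 6.
Exactly 6 works: 6 values at 162 and 2 at 143 total 1258; lower one of the high values by 11 (still ≥ 144) to hit 1247.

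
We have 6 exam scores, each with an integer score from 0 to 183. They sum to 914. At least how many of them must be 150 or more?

1

Each value short of 150 is at most 149, costing at least 183 − 149 = 34 against the maximum total of 1098.
We can afford to lose at most 1098 − 914 = 184, so at most ⌊184/34⌋ = 5 fall short, and at least 1 are ≥ 150.
Exactly 1 works: 1 value at 183 and 5 at 149 total 928; lower one of the high values by 14 (still ≥ 150) to hit 914.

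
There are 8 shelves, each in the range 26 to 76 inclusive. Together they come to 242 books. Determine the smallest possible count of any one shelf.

26

Minimizing one value means maximizing the remaining 7.
The other 7 can take up 7 × 76 = 532 ≥ 242 − 26, so one shelf can sit at its floor of 26.
Achievable: one at 26 and the other 7 totalling 216, which fits since 7 × 26 ≤ 216 ≤ 7 × 76.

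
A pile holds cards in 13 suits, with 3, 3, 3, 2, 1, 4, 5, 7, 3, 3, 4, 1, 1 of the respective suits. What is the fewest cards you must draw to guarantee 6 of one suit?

39

In the worst case you take as many as possible of each suit without reaching 6: 3 + 3 + 3 + 2 + 1 + 4 + 5 + 5 + 3 + 3 + 4 + 1 + 1 = 38.
The next one must give 6 of some suit, so 38 + 1 = 39.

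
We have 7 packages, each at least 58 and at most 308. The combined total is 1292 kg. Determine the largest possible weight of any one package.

To make one package as large as possible, make the other 6 as small as possible.
The other 6 contribute at least 6 × 58 = 348, leaving at most 1292 − 348 = 944.
But each package is capped at 308, so the maximum is 308.
Achievable: one at 308 and the other 6 totalling 984, which fits since 6 × 58 ≤ 984 ≤ 6 × 308.

308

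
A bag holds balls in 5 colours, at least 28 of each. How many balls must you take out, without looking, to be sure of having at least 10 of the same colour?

46

In the worst case you draw 9 of each of the 5 colours: 5 × 9 = 45.
One more forces 10 of some colour, so 45 + 1 = 46.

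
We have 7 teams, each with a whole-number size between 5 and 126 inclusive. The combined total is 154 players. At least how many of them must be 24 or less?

2

Each value above 24 is at least 25, contributing at least 25 − 5 = 20 above the floor 5.
The sum exceeds the floor total 35 by 119, so at most ⌊119/20⌋ = 5 exceed 24, and at least 2 are ≤ 24.
Exactly 2 works: 2 values at 5 and 5 at 25 total 135; raise one of the low values by 19 (still ≤ 24) to hit 154.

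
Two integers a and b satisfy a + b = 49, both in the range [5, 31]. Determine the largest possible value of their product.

600

ab = a(49 − a) is maximized when a is as near 49/2 as the bounds allow.
Taking a = 24 and b = 25 (both in [5, 31]) gives ab = 600.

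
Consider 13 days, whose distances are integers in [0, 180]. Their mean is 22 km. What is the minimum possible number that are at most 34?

5

The total is 13 × 22 = 286.
Let j be the number exceeding 34. Then the total is ≥ 35·j + 0·(13 − j) = 0 + 35j.
So 35j ≤ 286 and j ≤ 8; hence at least 13 − 8 = 5 are ≤ 34.
Exactly 5 works: 5 values at 0 and 8 at 35 total 280; raise one of the low values by 6 (still ≤ 34) to hit 286.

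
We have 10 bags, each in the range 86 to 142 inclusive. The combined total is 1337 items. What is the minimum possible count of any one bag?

86

Minimizing one value means maximizing the remaining 9.
The other 9 can take up 9 × 142 = 1278 ≥ 1337 − 86, so one bag can sit at its floor of 86.
Achievable: one at 86 and the other 9 totalling 1251, which fits since 9 × 86 ≤ 1251 ≤ 9 × 142.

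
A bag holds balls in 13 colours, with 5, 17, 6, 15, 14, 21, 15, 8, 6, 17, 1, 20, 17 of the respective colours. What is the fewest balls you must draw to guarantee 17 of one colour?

In the worst case you take as many as possible of each colour without reaching 17: 5 + 16 + 6 + 15 + 14 + 16 + 15 + 8 + 6 + 16 + 1 + 16 + 16 = 150.
The next one must give 17 of some colour, so 150 + 1 = 151.

151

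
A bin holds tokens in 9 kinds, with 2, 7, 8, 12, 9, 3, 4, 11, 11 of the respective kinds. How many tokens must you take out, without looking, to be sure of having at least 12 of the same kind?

In the worst case you take as many as possible of each kind without reaching 12: 2 + 7 + 8 + 11 + 9 + 3 + 4 + 11 + 11 = 66.
The next one must give 12 of some kind, so 66 + 1 = 67.

67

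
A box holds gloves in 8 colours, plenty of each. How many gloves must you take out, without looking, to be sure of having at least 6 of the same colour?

41

You could draw 5 of every colour without reaching 6 of any — 40 in all.
One more forces 6 of some colour, so 40 + 1 = 41.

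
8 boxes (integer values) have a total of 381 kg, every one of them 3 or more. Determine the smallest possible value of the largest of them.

The 8 values sum to 381, so their maximum is at least ⌈381/8⌉ = 48.
Achievable: 5 of them at 48 and 3 at 47 total 381.

48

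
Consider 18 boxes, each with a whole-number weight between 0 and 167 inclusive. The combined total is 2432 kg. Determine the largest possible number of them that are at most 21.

3

Each value at 21 or below falls at least 167 − 21 = 146 short of the ceiling 167.
The ceiling total is 18 × 167 = 3006, and we need 2432, so at most ⌊(3006 − 2432)/146⌋ = 3 can be that low.
k = 3 is achieved by 3 values at 21 and 15 at 167, total 2568; lower one of the 167's by 136 (still > 21) to reach 2432.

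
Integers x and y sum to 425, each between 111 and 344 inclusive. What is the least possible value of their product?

34854

For a fixed sum, xy is smallest when x and y are as far apart as possible.
The extreme feasible split is x = 111, y = 314, giving xy = 34854.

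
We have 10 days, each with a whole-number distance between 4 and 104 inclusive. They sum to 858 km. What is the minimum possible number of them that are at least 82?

Suppose at most 10 − j of them reach 82; then j values are ≤ 81 and the rest ≤ 104.
The total is then ≤ 81·j + 104·(10 − j) = 1040 − 23j. For this to be ≥ 858 we need j ≤ 7, so at least 10 − 7 = 3 must reach 82.
Exactly 3 works: 3 values at 104 and 7 at 81 total 879; lower one of the high values by 21 (still ≥ 82) to hit 858.

3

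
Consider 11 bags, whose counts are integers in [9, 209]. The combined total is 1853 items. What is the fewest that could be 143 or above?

Suppose at most 11 − j of them reach 143; then j values are ≤ 142 and the rest ≤ 209.
The total is then ≤ 142·j + 209·(11 − j) = 2299 − 67j. For this to be ≥ 1853 we need j ≤ 6, so at least 11 − 6 = 5 must reach 143.
Exactly 5 works: 5 values at 209 and 6 at 142 total 1897; lower one of the high values by 44 (still ≥ 143) to hit 1853.

5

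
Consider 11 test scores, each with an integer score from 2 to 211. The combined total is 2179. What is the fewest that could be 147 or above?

Suppose at most 11 − j of them reach 147; then j values are ≤ 146 and the rest ≤ 211.
The total is then ≤ 146·j + 211·(11 − j) = 2321 − 65j. For this to be ≥ 2179 we need j ≤ 2, so at least 11 − 2 = 9 must reach 147.
Exactly 9 works: 9 values at 211 and 2 at 146 total 2191; lower one of the high values by 12 (still ≥ 147) to hit 2179.

9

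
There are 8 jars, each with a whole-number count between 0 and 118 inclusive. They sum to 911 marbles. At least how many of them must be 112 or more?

Each value short of 112 is at most 111, costing at least 118 − 111 = 7 against the maximum total of 944.
We can afford to lose at most 944 − 911 = 33, so at most ⌊33/7⌋ = 4 fall short, and at least 4 are ≥ 112.
Exactly 4 works: 4 values at 118 and 4 at 111 total 916; lower one of the high values by 5 (still ≥ 112) to hit 911.

4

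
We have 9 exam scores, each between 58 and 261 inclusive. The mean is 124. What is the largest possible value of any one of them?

To make one score as large as possible, make the other 8 as small as possible.
The total is 9 × 124 = 1116.
The other 8 contribute at least 8 × 58 = 464, leaving at most 1116 − 464 = 652.
But each score is capped at 261, so the maximum is 261.
Achievable: one at 261 and the other 8 totalling 855, which fits since 8 × 58 ≤ 855 ≤ 8 × 261.

261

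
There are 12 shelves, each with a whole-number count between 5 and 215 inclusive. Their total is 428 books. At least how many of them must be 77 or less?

Let j be the number exceeding 77. Then the total is ≥ 78·j + 5·(12 − j) = 60 + 73j.
So 73j ≤ 368 and j ≤ 5; hence at least 12 − 5 = 7 are ≤ 77.
Exactly 7 works: 7 values at 5 and 5 at 78 total 425; raise one of the low values by 3 (still ≤ 77) to hit 428.

7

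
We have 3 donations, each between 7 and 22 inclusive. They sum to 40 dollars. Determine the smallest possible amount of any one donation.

7

Minimizing one value means maximizing the remaining 2.
The other 2 can take up 2 × 22 = 44 ≥ 40 − 7, so one donation can sit at its floor of 7.
Achievable: one at 7 and the other 2 totalling 33, which fits since 2 × 7 ≤ 33 ≤ 2 × 22.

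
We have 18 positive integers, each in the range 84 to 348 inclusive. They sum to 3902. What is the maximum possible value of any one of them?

Maximizing one value means minimizing the remaining 17.
The other 17 contribute at least 17 × 84 = 1428, leaving at most 3902 − 1428 = 2474.
But each integer is capped at 348, so the maximum is 348.
Achievable: one at 348 and the other 17 totalling 3554, which fits since 17 × 84 ≤ 3554 ≤ 17 × 348.

348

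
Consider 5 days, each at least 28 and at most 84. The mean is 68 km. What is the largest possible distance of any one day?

84

To make one day as large as possible, make the other 4 as small as possible.
The total is 5 × 68 = 340.
The other 4 contribute at least 4 × 28 = 112, leaving at most 340 − 112 = 228.
But each day is capped at 84, so the maximum is 84.
Achievable: one at 84 and the other 4 totalling 256, which fits since 4 × 28 ≤ 256 ≤ 4 × 84.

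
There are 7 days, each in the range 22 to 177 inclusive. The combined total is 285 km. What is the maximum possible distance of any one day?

To make one day as large as possible, make the other 6 as small as possible.
The other 6 contribute at least 6 × 22 = 132, leaving at most 285 − 132 = 153.
Since 153 ≤ 177, this is achievable: one at 153 and 6 at 22.

153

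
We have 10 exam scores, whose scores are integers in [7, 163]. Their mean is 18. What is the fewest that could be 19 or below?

2

The total is 10 × 18 = 180.
Each value above 19 is at least 20, contributing at least 20 − 7 = 13 above the floor 7.
The sum exceeds the floor total 70 by 110, so at most ⌊110/13⌋ = 8 exceed 19, and at least 2 are ≤ 19.
Exactly 2 works: 2 values at 7 and 8 at 20 total 174; raise one of the low values by 6 (still ≤ 19) to hit 180.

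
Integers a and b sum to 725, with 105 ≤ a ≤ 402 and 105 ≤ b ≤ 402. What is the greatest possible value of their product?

131406

ab = a(725 − a) is maximized when a is as near 725/2 as the bounds allow.
Taking a = 362 and b = 363 (both in [105, 402]) gives ab = 131406.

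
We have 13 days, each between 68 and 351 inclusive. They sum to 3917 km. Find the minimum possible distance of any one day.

68

To make one day as small as possible, make the other 12 as large as possible.
The other 12 can take up 12 × 351 = 4212 ≥ 3917 − 68, so one day can sit at its floor of 68.
Achievable: one at 68 and the other 12 totalling 3849, which fits since 12 × 68 ≤ 3849 ≤ 12 × 351.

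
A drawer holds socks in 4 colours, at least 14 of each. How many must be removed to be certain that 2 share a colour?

You could draw 1 of every colour without reaching 2 of any — 4 in all.
One more forces 2 of some colour, so 4 + 1 = 5.

5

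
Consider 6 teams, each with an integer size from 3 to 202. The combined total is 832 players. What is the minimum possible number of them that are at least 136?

1

Suppose at most 6 − j of them reach 136; then j values are ≤ 135 and the rest ≤ 202.
The total is then ≤ 135·j + 202·(6 − j) = 1212 − 67j. For this to be ≥ 832 we need j ≤ 5, so at least 6 − 5 = 1 must reach 136.
Exactly 1 works: 1 value at 202 and 5 at 135 total 877; lower one of the high values by 45 (still ≥ 136) to hit 832.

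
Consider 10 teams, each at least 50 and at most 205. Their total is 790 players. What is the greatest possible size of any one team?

Maximizing one value means minimizing the remaining 9.
The other 9 contribute at least 9 × 50 = 450, leaving at most 790 − 450 = 340.
But each team is capped at 205, so the maximum is 205.
Achievable: one at 205 and the other 9 totalling 585, which fits since 9 × 50 ≤ 585 ≤ 9 × 205.

205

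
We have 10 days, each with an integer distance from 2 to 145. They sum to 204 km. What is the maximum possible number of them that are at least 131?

1

If k of the values are ≥ 131, the total is ≥ 131k + 2(10 − k).
Setting 131k + 2(10 − k) ≤ 204 gives 129k ≤ 184, so k ≤ 1.
k = 1 is achieved by 1 value at 131 and 9 at 2, total 149; add 55 to one value (staying below 131) to reach 204.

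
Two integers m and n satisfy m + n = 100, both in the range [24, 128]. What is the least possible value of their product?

mn = m(100 − m) is concave in m, so over [24, 76] it is minimized at an endpoint.
At the endpoint m = 24, n = 100 − 24 = 76, so mn = 24 × 76 = 1824.

1824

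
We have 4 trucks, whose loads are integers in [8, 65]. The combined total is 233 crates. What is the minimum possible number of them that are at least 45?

3

Suppose at most 4 − j of them reach 45; then j values are ≤ 44 and the rest ≤ 65.
The total is then ≤ 44·j + 65·(4 − j) = 260 − 21j. For this to be ≥ 233 we need j ≤ 1, so at least 4 − 1 = 3 must reach 45.
Exactly 3 works: 3 values at 65 and 1 at 44 total 239; lower one of the high values by 6 (still ≥ 45) to hit 233.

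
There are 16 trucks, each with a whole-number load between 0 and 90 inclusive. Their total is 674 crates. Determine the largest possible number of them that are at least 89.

With k values at 89 or above and the rest at least 0, the sum is at least 0 + 89k.
Since the sum is 674, we need 89k ≤ 674, i.e. k ≤ 7.
k = 7 is achieved by 7 values at 89 and 9 at 0, total 623; add 51 to one value (staying below 89) to reach 674.

7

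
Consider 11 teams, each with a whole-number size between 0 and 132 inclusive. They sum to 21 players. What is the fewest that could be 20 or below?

Each value above 20 is at least 21, contributing at least 21 − 0 = 21 above the floor 0.
The sum exceeds the floor total 0 by 21, so at most ⌊21/21⌋ = 1 exceed 20, and at least 10 are ≤ 20.
Exactly 10 works: 10 values at 0 and 1 at 21 total 21.

10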